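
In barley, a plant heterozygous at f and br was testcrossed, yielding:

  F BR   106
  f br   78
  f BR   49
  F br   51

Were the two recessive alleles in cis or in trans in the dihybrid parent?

cis

The two most frequent classes are F BR (106) and f br (78); these are the parental (non-recombinant) types.
So the F1 carried F BR on one chromosome and f br on the other — the recessive alleles are on the same chromosome (cis / coupling).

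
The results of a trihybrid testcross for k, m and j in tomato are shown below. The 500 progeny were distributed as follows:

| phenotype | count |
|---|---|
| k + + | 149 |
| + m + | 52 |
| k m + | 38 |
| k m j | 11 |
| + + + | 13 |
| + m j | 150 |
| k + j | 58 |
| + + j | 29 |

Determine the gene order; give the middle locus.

k

The two most frequent reciprocal classes, k + + and + m j, are the parental types, so the F1 was k + + / + m j.
The two rarest classes, + + + and k m j, are the double crossovers. Comparing them with the parentals, only the k allele has switched, so k is the middle locus and the order is m – k – j.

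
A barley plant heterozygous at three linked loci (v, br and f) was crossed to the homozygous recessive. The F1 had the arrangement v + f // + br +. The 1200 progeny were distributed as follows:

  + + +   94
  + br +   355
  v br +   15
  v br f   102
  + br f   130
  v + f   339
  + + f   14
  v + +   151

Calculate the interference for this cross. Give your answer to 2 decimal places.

The two rarest classes, + + f and v br +, are the double crossovers. Comparing them with the parentals, only the v allele has switched, so v is the middle locus and the order is br – v – f.
br–v: (196 + 29)/1200 = 0.1875; v–f: (281 + 29)/1200 = 0.2583.
Expected DCO frequency = 0.1875 × 0.2583 ≈ 0.04843; observed = 29/1200 ≈ 0.02417.
Coefficient of coincidence = 0.02417/0.04843 ≈ 0.50; interference = 1 − 0.50 = 0.50.

0.50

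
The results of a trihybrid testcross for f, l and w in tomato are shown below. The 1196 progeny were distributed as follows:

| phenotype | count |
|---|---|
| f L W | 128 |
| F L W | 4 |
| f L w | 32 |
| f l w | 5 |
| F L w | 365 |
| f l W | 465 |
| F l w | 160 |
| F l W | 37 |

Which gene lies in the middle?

w

The two most frequent reciprocal classes, F L w and f l W, are the parental types, so the F1 was F L w / f l W.
The two rarest classes, F L W and f l w, are the double crossovers. Comparing them with the parentals, only the w allele has switched, so w is the middle locus and the order is l – w – f.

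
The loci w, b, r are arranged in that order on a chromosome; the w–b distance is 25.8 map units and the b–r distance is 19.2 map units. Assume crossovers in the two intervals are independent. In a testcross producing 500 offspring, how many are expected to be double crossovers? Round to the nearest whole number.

Map distances give recombination frequencies of 0.258 and 0.192 for the two intervals.
With no interference, expected double-crossover frequency = 0.258 × 0.192 = 0.04954.
Expected number = 0.04954 × 500 = 24.77 ≈ 25.

25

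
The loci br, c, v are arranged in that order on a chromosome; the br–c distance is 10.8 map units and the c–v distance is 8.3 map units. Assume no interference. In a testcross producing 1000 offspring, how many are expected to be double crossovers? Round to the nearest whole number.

Map distances give recombination frequencies of 0.108 and 0.083 for the two intervals.
With no interference, expected double-crossover frequency = 0.108 × 0.083 = 0.00896.
Expected number = 0.00896 × 1000 = 8.96 ≈ 9.

9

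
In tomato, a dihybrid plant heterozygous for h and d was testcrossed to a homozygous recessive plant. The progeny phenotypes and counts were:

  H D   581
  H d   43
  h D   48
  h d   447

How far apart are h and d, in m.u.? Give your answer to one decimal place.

8.1 m.u.

The two most frequent classes, H D (581) and h d (447), are the parental types, so the F1 was H D / h d.
The recombinant classes are H d and h D: 43 + 48 = 91.
Recombination frequency = 91/1119 = 0.0813 ≈ 8.1%, i.e. 8.1 m.u.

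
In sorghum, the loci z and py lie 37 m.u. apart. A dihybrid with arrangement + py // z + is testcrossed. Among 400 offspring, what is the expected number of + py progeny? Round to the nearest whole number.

126

A map distance of 37 m.u. corresponds to a recombination frequency of 0.370.
The F1 is + py / z +, so + py is a parental gamete class with expected frequency (1 − r)/2 = 0.630/2 = 0.3150.
Expected number = 0.3150 × 400 = 126.00 ≈ 126.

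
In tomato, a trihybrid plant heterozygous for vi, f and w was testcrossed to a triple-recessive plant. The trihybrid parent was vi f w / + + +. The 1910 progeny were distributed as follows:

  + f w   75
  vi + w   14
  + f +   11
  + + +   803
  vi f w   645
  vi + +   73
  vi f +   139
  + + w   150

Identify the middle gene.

The two rarest classes, vi + w and + f +, are the double crossovers. Comparing them with the parentals, only the f allele has switched, so f is the middle locus and the order is vi – f – w.

f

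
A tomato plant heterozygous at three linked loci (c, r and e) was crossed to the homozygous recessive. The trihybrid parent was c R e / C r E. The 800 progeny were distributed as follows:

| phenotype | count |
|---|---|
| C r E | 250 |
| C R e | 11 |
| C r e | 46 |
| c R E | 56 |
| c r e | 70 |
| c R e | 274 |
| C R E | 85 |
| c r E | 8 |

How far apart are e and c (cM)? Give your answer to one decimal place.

The two rarest classes, C R e and c r E, are the double crossovers. Comparing them with the parentals, only the c allele has switched, so c is the middle locus and the order is r – c – e.
Crossovers in the c–e interval produce the single-crossover classes c R E and C r e (56 + 46 = 102) plus the double crossovers (19).
RF(c–e) = (102 + 19) / 800 = 121/800 = 0.1512 → 15.1 cM.

15.1 cM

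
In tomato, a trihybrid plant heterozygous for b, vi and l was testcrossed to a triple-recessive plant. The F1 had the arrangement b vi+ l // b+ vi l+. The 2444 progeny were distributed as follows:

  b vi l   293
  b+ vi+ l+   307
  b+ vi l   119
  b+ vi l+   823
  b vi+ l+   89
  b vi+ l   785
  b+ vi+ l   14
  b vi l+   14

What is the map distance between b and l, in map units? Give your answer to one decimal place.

9.7 map units

The two rarest classes, b+ vi+ l and b vi l+, are the double crossovers. Comparing them with the parentals, only the b allele has switched, so b is the middle locus and the order is l – b – vi.
Crossovers in the l–b interval produce the single-crossover classes b vi+ l+ and b+ vi l (89 + 119 = 208) plus the double crossovers (28).
RF(l–b) = (208 + 28) / 2444 = 236/2444 = 0.0966 → 9.7 map units.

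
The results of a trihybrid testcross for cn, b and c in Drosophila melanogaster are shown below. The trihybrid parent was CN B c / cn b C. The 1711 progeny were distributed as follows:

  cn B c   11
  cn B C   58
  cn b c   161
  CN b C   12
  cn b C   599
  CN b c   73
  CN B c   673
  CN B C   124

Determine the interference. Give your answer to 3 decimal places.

0.170

The two rarest classes, cn B c and CN b C, are the double crossovers. Comparing them with the parentals, only the cn allele has switched, so cn is the middle locus and the order is c – cn – b.
c–cn: (285 + 23)/1711 = 0.1800; cn–b: (131 + 23)/1711 = 0.0900.
Expected DCO frequency = 0.1800 × 0.0900 ≈ 0.01620; observed = 23/1711 ≈ 0.01344.
Coefficient of coincidence = 0.01344/0.01620 ≈ 0.830; interference = 1 − 0.830 = 0.170.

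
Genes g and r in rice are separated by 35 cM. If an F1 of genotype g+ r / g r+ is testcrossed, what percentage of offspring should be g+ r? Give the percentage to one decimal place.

A map distance of 35 cM corresponds to a recombination frequency of 0.350.
The F1 is g+ r / g r+, so g+ r is a parental gamete class with expected frequency (1 − r)/2 = 0.650/2 = 0.3250.
That is 0.3250 = 32.5% of the progeny.

32.5%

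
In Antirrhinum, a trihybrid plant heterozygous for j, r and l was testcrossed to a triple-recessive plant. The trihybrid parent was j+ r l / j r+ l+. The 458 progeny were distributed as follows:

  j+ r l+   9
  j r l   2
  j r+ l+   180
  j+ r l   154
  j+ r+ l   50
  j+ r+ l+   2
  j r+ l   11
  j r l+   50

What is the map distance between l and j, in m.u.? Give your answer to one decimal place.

The two rarest classes, j r l and j+ r+ l+, are the double crossovers. Comparing them with the parentals, only the j allele has switched, so j is the middle locus and the order is r – j – l.
Crossovers in the j–l interval produce the single-crossover classes j+ r l+ and j r+ l (9 + 11 = 20) plus the double crossovers (4).
RF(j–l) = (20 + 4) / 458 = 24/458 = 0.0524 → 5.2 m.u.

5.2 m.u.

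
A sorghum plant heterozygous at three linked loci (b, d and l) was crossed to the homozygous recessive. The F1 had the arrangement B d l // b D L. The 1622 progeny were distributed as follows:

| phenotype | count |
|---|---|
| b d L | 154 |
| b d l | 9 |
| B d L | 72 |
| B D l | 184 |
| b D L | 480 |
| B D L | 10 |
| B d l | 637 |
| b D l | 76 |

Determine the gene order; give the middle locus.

The two rarest classes, b d l and B D L, are the double crossovers. Comparing them with the parentals, only the b allele has switched, so b is the middle locus and the order is d – b – l.

b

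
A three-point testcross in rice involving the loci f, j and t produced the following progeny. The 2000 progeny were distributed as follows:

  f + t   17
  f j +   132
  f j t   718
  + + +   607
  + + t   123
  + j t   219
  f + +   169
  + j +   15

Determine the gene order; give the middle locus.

The two most frequent reciprocal classes, + + + and f j t, are the parental types, so the F1 was + + + / f j t.
The two rarest classes, + j + and f + t, are the double crossovers. Comparing them with the parentals, only the j allele has switched, so j is the middle locus and the order is t – j – f.

j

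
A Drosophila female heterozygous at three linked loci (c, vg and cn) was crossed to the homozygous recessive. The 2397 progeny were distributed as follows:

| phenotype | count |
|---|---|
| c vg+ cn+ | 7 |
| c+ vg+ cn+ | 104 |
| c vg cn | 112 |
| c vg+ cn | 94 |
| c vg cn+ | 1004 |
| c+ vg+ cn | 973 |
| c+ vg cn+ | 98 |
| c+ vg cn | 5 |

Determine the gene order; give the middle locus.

vg

The two most frequent reciprocal classes, c vg cn+ and c+ vg+ cn, are the parental types, so the F1 was c vg cn+ / c+ vg+ cn.
The two rarest classes, c vg+ cn+ and c+ vg cn, are the double crossovers. Comparing them with the parentals, only the vg allele has switched, so vg is the middle locus and the order is c – vg – cn.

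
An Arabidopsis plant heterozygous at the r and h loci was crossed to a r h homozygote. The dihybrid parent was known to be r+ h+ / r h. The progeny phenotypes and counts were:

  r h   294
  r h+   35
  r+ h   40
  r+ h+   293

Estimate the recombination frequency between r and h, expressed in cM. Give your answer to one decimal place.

The recombinant classes are r+ h and r h+: 40 + 35 = 75.
Recombination frequency = 75/662 = 0.1133 ≈ 11.3%, i.e. 11.3 cM.

11.3 cM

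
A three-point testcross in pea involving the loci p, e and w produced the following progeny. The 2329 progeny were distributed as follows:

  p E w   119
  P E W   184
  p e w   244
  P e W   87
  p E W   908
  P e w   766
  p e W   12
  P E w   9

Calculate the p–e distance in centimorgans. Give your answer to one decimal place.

The two most frequent reciprocal classes, p E W and P e w, are the parental types, so the F1 was p E W / P e w.
The two rarest classes, p e W and P E w, are the double crossovers. Comparing them with the parentals, only the e allele has switched, so e is the middle locus and the order is p – e – w.
Crossovers in the p–e interval produce the single-crossover classes P E W and p e w (184 + 244 = 428) plus the double crossovers (21).
RF(p–e) = (428 + 21) / 2329 = 449/2329 = 0.1928 → 19.3 centimorgans.

19.3 centimorgans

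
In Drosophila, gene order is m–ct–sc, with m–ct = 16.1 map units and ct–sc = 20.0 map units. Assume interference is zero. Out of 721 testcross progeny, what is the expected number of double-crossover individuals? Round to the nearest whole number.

23

Map distances give recombination frequencies of 0.161 and 0.200 for the two intervals.
With no interference, expected double-crossover frequency = 0.161 × 0.200 = 0.03220.
Expected number = 0.03220 × 721 = 23.22 ≈ 23.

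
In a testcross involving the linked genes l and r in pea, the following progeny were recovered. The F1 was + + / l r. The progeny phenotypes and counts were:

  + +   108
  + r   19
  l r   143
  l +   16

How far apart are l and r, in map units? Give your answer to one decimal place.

12.2 map units

The recombinant classes are + r and l +: 19 + 16 = 35.
Recombination frequency = 35/286 = 0.1224 ≈ 12.2%, i.e. 12.2 map units.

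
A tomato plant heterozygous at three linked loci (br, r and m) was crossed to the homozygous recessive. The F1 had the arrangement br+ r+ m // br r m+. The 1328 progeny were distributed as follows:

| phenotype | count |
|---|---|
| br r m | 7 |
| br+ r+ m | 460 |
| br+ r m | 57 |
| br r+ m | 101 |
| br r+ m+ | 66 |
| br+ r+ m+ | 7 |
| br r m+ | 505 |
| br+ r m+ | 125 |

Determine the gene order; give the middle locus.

The two rarest classes, br+ r+ m+ and br r m, are the double crossovers. Comparing them with the parentals, only the m allele has switched, so m is the middle locus and the order is r – m – br.

m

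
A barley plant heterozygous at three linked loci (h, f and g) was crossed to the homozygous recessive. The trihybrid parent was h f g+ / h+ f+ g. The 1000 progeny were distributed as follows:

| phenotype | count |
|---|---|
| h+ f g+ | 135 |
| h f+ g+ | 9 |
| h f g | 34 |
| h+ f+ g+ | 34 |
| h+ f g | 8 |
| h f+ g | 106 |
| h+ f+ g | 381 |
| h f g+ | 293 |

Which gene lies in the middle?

f

The two rarest classes, h f+ g+ and h+ f g, are the double crossovers. Comparing them with the parentals, only the f allele has switched, so f is the middle locus and the order is g – f – h.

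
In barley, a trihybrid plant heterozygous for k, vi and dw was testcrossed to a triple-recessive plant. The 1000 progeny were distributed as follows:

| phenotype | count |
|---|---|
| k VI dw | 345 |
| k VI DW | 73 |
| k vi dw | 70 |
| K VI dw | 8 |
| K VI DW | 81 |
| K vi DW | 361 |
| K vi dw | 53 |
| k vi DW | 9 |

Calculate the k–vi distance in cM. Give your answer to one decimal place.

16.8 cM

The two most frequent reciprocal classes, K vi DW and k VI dw, are the parental types, so the F1 was K vi DW / k VI dw.
The two rarest classes, k vi DW and K VI dw, are the double crossovers. Comparing them with the parentals, only the k allele has switched, so k is the middle locus and the order is vi – k – dw.
Crossovers in the vi–k interval produce the single-crossover classes K VI DW and k vi dw (81 + 70 = 151) plus the double crossovers (17).
RF(vi–k) = (151 + 17) / 1000 = 168/1000 = 0.1680 → 16.8 cM.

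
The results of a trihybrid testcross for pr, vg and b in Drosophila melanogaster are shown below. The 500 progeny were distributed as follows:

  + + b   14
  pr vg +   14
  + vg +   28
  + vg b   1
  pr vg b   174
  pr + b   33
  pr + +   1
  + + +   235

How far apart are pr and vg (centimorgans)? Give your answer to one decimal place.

The two most frequent reciprocal classes, pr vg b and + + +, are the parental types, so the F1 was pr vg b / + + +.
The two rarest classes, + vg b and pr + +, are the double crossovers. Comparing them with the parentals, only the pr allele has switched, so pr is the middle locus and the order is b – pr – vg.
Crossovers in the pr–vg interval produce the single-crossover classes pr + b and + vg + (33 + 28 = 61) plus the double crossovers (2).
RF(pr–vg) = (61 + 2) / 500 = 63/500 = 0.1260 → 12.6 centimorgans.

12.6 centimorgans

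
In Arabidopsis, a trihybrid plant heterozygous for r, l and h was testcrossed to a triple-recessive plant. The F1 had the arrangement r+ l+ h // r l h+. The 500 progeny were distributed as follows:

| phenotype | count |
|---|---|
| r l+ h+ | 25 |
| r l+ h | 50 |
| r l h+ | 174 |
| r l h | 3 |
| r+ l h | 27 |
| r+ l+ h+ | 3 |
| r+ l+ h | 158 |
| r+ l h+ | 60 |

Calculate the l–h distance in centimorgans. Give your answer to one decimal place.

The two rarest classes, r+ l+ h+ and r l h, are the double crossovers. Comparing them with the parentals, only the h allele has switched, so h is the middle locus and the order is l – h – r.
Crossovers in the l–h interval produce the single-crossover classes r+ l h and r l+ h+ (27 + 25 = 52) plus the double crossovers (6).
RF(l–h) = (52 + 6) / 500 = 58/500 = 0.1160 → 11.6 centimorgans.

11.6 centimorgans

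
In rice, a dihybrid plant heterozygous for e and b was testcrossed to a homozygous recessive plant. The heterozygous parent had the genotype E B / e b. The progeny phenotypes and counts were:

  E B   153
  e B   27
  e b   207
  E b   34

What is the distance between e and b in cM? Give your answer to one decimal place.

The recombinant classes are E b and e B: 34 + 27 = 61.
Recombination frequency = 61/421 = 0.1449 ≈ 14.5%, i.e. 14.5 cM.

14.5 cM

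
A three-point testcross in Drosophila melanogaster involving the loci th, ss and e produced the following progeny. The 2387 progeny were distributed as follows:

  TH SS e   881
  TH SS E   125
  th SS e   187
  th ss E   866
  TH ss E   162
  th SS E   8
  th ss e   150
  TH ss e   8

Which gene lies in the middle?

ss

The two most frequent reciprocal classes, TH SS e and th ss E, are the parental types, so the F1 was TH SS e / th ss E.
The two rarest classes, TH ss e and th SS E, are the double crossovers. Comparing them with the parentals, only the ss allele has switched, so ss is the middle locus and the order is th – ss – e.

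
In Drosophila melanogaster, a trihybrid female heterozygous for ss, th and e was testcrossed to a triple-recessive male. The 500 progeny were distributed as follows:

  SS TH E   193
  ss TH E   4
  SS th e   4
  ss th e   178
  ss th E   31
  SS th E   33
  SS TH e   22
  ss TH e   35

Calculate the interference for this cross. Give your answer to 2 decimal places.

0.14

The two most frequent reciprocal classes, SS TH E and ss th e, are the parental types, so the F1 was SS TH E / ss th e.
The two rarest classes, ss TH E and SS th e, are the double crossovers. Comparing them with the parentals, only the ss allele has switched, so ss is the middle locus and the order is th – ss – e.
th–ss: (68 + 8)/500 = 0.1520; ss–e: (53 + 8)/500 = 0.1220.
Expected DCO frequency = 0.1520 × 0.1220 ≈ 0.01854; observed = 8/500 ≈ 0.01600.
Coefficient of coincidence = 0.01600/0.01854 ≈ 0.86; interference = 1 − 0.86 = 0.14.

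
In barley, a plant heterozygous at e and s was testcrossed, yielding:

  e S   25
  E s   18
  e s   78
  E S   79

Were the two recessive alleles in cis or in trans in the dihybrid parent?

The two most frequent classes are E S (79) and e s (78); these are the parental (non-recombinant) types.
So the F1 carried E S on one chromosome and e s on the other — the recessive alleles are on the same chromosome (cis / coupling).

cis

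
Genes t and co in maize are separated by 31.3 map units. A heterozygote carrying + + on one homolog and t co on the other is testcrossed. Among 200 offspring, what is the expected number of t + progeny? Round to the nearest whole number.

A map distance of 31.3 map units corresponds to a recombination frequency of 0.313.
The F1 is + + / t co, so t + is a recombinant gamete class with expected frequency r/2 = 0.313/2 = 0.1565.
Expected number = 0.1565 × 200 = 31.30 ≈ 31.

31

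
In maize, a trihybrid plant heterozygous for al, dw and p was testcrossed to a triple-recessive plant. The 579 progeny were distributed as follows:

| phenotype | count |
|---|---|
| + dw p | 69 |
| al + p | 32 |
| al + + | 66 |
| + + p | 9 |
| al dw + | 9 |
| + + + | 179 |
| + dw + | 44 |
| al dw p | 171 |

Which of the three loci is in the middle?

The two most frequent reciprocal classes, al dw p and + + +, are the parental types, so the F1 was al dw p / + + +.
The two rarest classes, al dw + and + + p, are the double crossovers. Comparing them with the parentals, only the p allele has switched, so p is the middle locus and the order is al – p – dw.

p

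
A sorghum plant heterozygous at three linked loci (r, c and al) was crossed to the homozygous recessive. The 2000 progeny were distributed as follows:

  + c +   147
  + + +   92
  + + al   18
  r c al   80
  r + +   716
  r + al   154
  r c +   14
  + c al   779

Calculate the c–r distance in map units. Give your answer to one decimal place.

The two most frequent reciprocal classes, + c al and r + +, are the parental types, so the F1 was + c al / r + +.
The two rarest classes, + + al and r c +, are the double crossovers. Comparing them with the parentals, only the c allele has switched, so c is the middle locus and the order is al – c – r.
Crossovers in the c–r interval produce the single-crossover classes r c al and + + + (80 + 92 = 172) plus the double crossovers (32).
RF(c–r) = (172 + 32) / 2000 = 204/2000 = 0.1020 → 10.2 map units.

10.2 map units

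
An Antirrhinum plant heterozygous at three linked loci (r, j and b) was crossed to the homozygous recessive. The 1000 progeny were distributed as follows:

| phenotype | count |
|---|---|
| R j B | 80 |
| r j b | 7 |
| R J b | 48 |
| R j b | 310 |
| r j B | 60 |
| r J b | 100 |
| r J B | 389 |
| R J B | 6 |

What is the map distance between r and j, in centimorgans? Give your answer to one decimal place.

12.1 centimorgans

The two most frequent reciprocal classes, r J B and R j b, are the parental types, so the F1 was r J B / R j b.
The two rarest classes, R J B and r j b, are the double crossovers. Comparing them with the parentals, only the r allele has switched, so r is the middle locus and the order is j – r – b.
Crossovers in the j–r interval produce the single-crossover classes r j B and R J b (60 + 48 = 108) plus the double crossovers (13).
RF(j–r) = (108 + 13) / 1000 = 121/1000 = 0.1210 → 12.1 centimorgans.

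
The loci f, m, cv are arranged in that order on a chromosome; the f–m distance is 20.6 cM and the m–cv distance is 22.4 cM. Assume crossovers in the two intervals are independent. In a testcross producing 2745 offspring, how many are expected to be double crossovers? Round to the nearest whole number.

127

Map distances give recombination frequencies of 0.206 and 0.224 for the two intervals.
With no interference, expected double-crossover frequency = 0.206 × 0.224 = 0.04614.
Expected number = 0.04614 × 2745 = 126.67 ≈ 127.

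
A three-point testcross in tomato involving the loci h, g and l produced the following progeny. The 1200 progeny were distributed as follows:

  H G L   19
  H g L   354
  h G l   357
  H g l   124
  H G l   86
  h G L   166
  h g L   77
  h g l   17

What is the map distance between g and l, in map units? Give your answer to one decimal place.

27.2 map units

The two most frequent reciprocal classes, h G l and H g L, are the parental types, so the F1 was h G l / H g L.
The two rarest classes, h g l and H G L, are the double crossovers. Comparing them with the parentals, only the g allele has switched, so g is the middle locus and the order is l – g – h.
Crossovers in the l–g interval produce the single-crossover classes h G L and H g l (166 + 124 = 290) plus the double crossovers (36).
RF(l–g) = (290 + 36) / 1200 = 326/1200 = 0.2717 → 27.2 map units.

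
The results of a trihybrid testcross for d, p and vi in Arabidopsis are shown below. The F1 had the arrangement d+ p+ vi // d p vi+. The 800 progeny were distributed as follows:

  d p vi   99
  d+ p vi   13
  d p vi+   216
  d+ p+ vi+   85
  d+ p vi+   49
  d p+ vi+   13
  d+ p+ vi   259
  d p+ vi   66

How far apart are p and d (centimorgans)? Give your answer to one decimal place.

17.6 centimorgans

The two rarest classes, d+ p vi and d p+ vi+, are the double crossovers. Comparing them with the parentals, only the p allele has switched, so p is the middle locus and the order is d – p – vi.
Crossovers in the d–p interval produce the single-crossover classes d p+ vi and d+ p vi+ (66 + 49 = 115) plus the double crossovers (26).
RF(d–p) = (115 + 26) / 800 = 141/800 = 0.1762 → 17.6 centimorgans.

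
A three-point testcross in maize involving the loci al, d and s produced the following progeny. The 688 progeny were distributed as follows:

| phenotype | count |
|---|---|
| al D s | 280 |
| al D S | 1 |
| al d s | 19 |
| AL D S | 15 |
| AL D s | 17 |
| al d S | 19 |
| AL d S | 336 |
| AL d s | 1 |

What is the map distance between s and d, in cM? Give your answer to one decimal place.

5.2 cM

The two most frequent reciprocal classes, al D s and AL d S, are the parental types, so the F1 was al D s / AL d S.
The two rarest classes, al D S and AL d s, are the double crossovers. Comparing them with the parentals, only the s allele has switched, so s is the middle locus and the order is d – s – al.
Crossovers in the d–s interval produce the single-crossover classes al d s and AL D S (19 + 15 = 34) plus the double crossovers (2).
RF(d–s) = (34 + 2) / 688 = 36/688 = 0.0523 → 5.2 cM.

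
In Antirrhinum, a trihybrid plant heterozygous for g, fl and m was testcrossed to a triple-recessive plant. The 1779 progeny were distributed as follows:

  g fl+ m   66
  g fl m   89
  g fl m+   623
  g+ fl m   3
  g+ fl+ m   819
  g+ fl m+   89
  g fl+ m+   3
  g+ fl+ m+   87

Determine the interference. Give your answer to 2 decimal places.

0.64

The two most frequent reciprocal classes, g fl m+ and g+ fl+ m, are the parental types, so the F1 was g fl m+ / g+ fl+ m.
The two rarest classes, g fl+ m+ and g+ fl m, are the double crossovers. Comparing them with the parentals, only the fl allele has switched, so fl is the middle locus and the order is m – fl – g.
m–fl: (176 + 6)/1779 = 0.1023; fl–g: (155 + 6)/1779 = 0.0905.
Expected DCO frequency = 0.1023 × 0.0905 ≈ 0.00926; observed = 6/1779 ≈ 0.00337.
Coefficient of coincidence = 0.00337/0.00926 ≈ 0.36; interference = 1 − 0.36 = 0.64.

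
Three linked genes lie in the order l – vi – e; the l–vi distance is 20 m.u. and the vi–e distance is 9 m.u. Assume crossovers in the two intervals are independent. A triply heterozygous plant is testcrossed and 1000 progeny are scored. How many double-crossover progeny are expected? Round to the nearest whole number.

18

Map distances give recombination frequencies of 0.200 and 0.090 for the two intervals.
With no interference, expected double-crossover frequency = 0.200 × 0.090 = 0.01800.
Expected number = 0.01800 × 1000 = 18.00 ≈ 18.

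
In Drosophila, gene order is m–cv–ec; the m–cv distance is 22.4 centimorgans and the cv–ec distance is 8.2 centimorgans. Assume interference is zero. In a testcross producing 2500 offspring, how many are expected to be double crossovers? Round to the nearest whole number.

46

Map distances give recombination frequencies of 0.224 and 0.082 for the two intervals.
With no interference, expected double-crossover frequency = 0.224 × 0.082 = 0.01837.
Expected number = 0.01837 × 2500 = 45.92 ≈ 46.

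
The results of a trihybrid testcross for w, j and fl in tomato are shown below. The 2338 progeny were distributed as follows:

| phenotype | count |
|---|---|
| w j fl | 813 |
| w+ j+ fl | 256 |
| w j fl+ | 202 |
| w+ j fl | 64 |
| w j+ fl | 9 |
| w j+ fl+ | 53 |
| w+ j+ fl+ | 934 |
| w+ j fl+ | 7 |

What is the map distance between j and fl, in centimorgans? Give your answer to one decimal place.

The two most frequent reciprocal classes, w j fl and w+ j+ fl+, are the parental types, so the F1 was w j fl / w+ j+ fl+.
The two rarest classes, w j+ fl and w+ j fl+, are the double crossovers. Comparing them with the parentals, only the j allele has switched, so j is the middle locus and the order is fl – j – w.
Crossovers in the fl–j interval produce the single-crossover classes w j fl+ and w+ j+ fl (202 + 256 = 458) plus the double crossovers (16).
RF(fl–j) = (458 + 16) / 2338 = 474/2338 = 0.2027 → 20.3 centimorgans.

20.3 centimorgans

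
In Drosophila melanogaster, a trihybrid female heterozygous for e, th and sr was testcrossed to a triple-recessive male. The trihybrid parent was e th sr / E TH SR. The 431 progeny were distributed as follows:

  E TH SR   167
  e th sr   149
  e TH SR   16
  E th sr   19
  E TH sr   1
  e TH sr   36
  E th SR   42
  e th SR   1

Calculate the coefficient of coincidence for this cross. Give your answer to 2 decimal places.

0.29

The two rarest classes, e th SR and E TH sr, are the double crossovers. Comparing them with the parentals, only the sr allele has switched, so sr is the middle locus and the order is e – sr – th.
e–sr: (35 + 2)/431 = 0.0858; sr–th: (78 + 2)/431 = 0.1856.
Expected DCO frequency = 0.0858 × 0.1856 ≈ 0.01592; observed = 2/431 ≈ 0.00464.
Coefficient of coincidence = 0.00464/0.01592 ≈ 0.29.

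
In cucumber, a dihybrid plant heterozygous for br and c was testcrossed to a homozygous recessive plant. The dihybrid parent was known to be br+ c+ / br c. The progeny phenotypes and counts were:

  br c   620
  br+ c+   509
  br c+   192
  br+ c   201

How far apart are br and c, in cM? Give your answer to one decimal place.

The recombinant classes are br+ c and br c+: 201 + 192 = 393.
Recombination frequency = 393/1522 = 0.2582 ≈ 25.8%, i.e. 25.8 cM.

25.8 cM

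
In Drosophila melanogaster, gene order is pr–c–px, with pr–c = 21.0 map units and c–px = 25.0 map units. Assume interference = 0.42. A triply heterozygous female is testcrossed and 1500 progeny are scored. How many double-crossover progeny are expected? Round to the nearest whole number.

46

Map distances give recombination frequencies of 0.210 and 0.250 for the two intervals.
With interference 0.42 (so coincidence = 0.58), expected double-crossover frequency = 0.210 × 0.250 × 0.58 = 0.03045.
Expected number = 0.03045 × 1500 = 45.68 ≈ 46.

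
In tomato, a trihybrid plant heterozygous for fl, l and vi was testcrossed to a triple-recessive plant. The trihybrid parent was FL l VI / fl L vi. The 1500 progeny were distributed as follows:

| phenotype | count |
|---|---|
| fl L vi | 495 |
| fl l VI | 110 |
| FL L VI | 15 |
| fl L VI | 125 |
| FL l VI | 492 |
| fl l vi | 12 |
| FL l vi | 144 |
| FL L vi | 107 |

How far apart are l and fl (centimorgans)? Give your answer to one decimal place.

The two rarest classes, FL L VI and fl l vi, are the double crossovers. Comparing them with the parentals, only the l allele has switched, so l is the middle locus and the order is fl – l – vi.
Crossovers in the fl–l interval produce the single-crossover classes fl l VI and FL L vi (110 + 107 = 217) plus the double crossovers (27).
RF(fl–l) = (217 + 27) / 1500 = 244/1500 = 0.1627 → 16.3 centimorgans.

16.3 centimorgans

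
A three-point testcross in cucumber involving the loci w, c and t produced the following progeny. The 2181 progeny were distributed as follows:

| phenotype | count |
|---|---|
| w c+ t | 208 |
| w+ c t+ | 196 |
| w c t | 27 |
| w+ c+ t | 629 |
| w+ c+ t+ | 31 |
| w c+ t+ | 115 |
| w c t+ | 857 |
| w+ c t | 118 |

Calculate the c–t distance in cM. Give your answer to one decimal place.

13.3 cM

The two most frequent reciprocal classes, w+ c+ t and w c t+, are the parental types, so the F1 was w+ c+ t / w c t+.
The two rarest classes, w+ c+ t+ and w c t, are the double crossovers. Comparing them with the parentals, only the t allele has switched, so t is the middle locus and the order is w – t – c.
Crossovers in the t–c interval produce the single-crossover classes w+ c t and w c+ t+ (118 + 115 = 233) plus the double crossovers (58).
RF(t–c) = (233 + 58) / 2181 = 291/2181 = 0.1334 → 13.3 cM.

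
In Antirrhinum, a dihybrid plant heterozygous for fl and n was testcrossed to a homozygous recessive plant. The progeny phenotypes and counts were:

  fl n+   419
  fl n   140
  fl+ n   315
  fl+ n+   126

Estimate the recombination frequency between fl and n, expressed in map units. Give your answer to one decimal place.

The two most frequent classes, fl+ n (315) and fl n+ (419), are the parental types, so the F1 was fl+ n / fl n+.
The recombinant classes are fl+ n+ and fl n: 126 + 140 = 266.
Recombination frequency = 266/1000 = 0.2660 ≈ 26.6%, i.e. 26.6 map units.

26.6 map units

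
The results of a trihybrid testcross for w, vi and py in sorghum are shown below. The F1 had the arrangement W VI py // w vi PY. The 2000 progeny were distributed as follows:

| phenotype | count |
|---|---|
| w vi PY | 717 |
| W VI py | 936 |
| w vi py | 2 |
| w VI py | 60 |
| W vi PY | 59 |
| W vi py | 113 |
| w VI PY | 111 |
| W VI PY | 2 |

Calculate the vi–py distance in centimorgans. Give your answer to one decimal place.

11.4 centimorgans

The two rarest classes, W VI PY and w vi py, are the double crossovers. Comparing them with the parentals, only the py allele has switched, so py is the middle locus and the order is vi – py – w.
Crossovers in the vi–py interval produce the single-crossover classes W vi py and w VI PY (113 + 111 = 224) plus the double crossovers (4).
RF(vi–py) = (224 + 4) / 2000 = 228/2000 = 0.1140 → 11.4 centimorgans.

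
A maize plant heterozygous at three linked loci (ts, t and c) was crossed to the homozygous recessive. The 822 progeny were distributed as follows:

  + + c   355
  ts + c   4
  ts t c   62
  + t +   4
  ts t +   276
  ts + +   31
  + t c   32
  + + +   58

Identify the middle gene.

The two most frequent reciprocal classes, + + c and ts t +, are the parental types, so the F1 was + + c / ts t +.
The two rarest classes, ts + c and + t +, are the double crossovers. Comparing them with the parentals, only the ts allele has switched, so ts is the middle locus and the order is t – ts – c.

ts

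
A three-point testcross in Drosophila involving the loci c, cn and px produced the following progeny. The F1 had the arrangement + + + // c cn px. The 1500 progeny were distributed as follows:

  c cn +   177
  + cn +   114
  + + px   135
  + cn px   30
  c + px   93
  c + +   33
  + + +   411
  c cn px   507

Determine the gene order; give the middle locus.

The two rarest classes, c + + and + cn px, are the double crossovers. Comparing them with the parentals, only the c allele has switched, so c is the middle locus and the order is cn – c – px.

c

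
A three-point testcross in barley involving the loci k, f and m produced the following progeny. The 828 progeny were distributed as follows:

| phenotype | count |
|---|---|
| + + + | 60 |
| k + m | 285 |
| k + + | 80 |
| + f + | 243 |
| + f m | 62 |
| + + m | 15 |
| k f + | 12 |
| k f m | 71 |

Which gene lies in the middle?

k

The two most frequent reciprocal classes, + f + and k + m, are the parental types, so the F1 was + f + / k + m.
The two rarest classes, k f + and + + m, are the double crossovers. Comparing them with the parentals, only the k allele has switched, so k is the middle locus and the order is f – k – m.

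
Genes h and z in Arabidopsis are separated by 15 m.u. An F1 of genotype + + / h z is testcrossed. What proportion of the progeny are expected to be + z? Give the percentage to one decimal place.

7.5%

A map distance of 15 m.u. corresponds to a recombination frequency of 0.150.
The F1 is + + / h z, so + z is a recombinant gamete class with expected frequency r/2 = 0.150/2 = 0.0750.
That is 0.0750 = 7.5% of the progeny.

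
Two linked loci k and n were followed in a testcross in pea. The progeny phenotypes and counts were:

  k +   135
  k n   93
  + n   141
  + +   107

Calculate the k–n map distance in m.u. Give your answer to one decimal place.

The two most frequent classes, + n (141) and k + (135), are the parental types, so the F1 was + n / k +.
The recombinant classes are + + and k n: 107 + 93 = 200.
Recombination frequency = 200/476 = 0.4202 ≈ 42.0%, i.e. 42.0 m.u.

42.0 m.u.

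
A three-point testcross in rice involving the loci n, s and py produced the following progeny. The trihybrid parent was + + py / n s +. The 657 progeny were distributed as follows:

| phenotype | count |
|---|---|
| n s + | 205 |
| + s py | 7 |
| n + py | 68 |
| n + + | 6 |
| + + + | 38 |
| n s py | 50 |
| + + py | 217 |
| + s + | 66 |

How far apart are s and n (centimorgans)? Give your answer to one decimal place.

22.4 centimorgans

The two rarest classes, + s py and n + +, are the double crossovers. Comparing them with the parentals, only the s allele has switched, so s is the middle locus and the order is py – s – n.
Crossovers in the s–n interval produce the single-crossover classes n + py and + s + (68 + 66 = 134) plus the double crossovers (13).
RF(s–n) = (134 + 13) / 657 = 147/657 = 0.2237 → 22.4 centimorgans.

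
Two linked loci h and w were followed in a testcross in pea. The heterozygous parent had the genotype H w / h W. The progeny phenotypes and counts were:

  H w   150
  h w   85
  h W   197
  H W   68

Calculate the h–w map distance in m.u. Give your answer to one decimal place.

The recombinant classes are H W and h w: 68 + 85 = 153.
Recombination frequency = 153/500 = 0.3060 ≈ 30.6%, i.e. 30.6 m.u.

30.6 m.u.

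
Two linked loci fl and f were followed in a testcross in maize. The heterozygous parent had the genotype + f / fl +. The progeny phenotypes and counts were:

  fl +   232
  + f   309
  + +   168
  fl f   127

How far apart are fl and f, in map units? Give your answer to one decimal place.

35.3 map units

The recombinant classes are + + and fl f: 168 + 127 = 295.
Recombination frequency = 295/836 = 0.3529 ≈ 35.3%, i.e. 35.3 map units.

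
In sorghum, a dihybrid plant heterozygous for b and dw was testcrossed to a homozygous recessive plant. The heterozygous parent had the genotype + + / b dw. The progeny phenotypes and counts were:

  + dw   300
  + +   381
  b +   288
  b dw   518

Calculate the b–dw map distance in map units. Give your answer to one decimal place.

39.5 map units

The recombinant classes are + dw and b +: 300 + 288 = 588.
Recombination frequency = 588/1487 = 0.3954 ≈ 39.5%, i.e. 39.5 map units.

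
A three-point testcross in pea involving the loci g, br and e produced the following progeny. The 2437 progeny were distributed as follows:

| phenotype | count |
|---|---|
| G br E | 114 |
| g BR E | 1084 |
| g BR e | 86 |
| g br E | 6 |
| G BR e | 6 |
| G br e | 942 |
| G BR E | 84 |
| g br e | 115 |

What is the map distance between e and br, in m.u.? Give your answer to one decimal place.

8.7 m.u.

The two most frequent reciprocal classes, g BR E and G br e, are the parental types, so the F1 was g BR E / G br e.
The two rarest classes, g br E and G BR e, are the double crossovers. Comparing them with the parentals, only the br allele has switched, so br is the middle locus and the order is e – br – g.
Crossovers in the e–br interval produce the single-crossover classes g BR e and G br E (86 + 114 = 200) plus the double crossovers (12).
RF(e–br) = (200 + 12) / 2437 = 212/2437 = 0.0870 → 8.7 m.u.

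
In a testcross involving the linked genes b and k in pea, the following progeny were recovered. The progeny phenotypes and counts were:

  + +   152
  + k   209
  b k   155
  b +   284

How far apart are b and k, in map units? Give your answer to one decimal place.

The two most frequent classes, + k (209) and b + (284), are the parental types, so the F1 was + k / b +.
The recombinant classes are + + and b k: 152 + 155 = 307.
Recombination frequency = 307/800 = 0.3837 ≈ 38.4%, i.e. 38.4 map units.

38.4 map units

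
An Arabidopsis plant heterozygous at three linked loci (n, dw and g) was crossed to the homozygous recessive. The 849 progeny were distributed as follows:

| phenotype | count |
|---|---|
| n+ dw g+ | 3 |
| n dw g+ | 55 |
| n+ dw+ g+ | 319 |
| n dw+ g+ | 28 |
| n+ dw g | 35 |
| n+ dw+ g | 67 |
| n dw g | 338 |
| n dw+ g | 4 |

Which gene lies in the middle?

dw

The two most frequent reciprocal classes, n dw g and n+ dw+ g+, are the parental types, so the F1 was n dw g / n+ dw+ g+.
The two rarest classes, n dw+ g and n+ dw g+, are the double crossovers. Comparing them with the parentals, only the dw allele has switched, so dw is the middle locus and the order is g – dw – n.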